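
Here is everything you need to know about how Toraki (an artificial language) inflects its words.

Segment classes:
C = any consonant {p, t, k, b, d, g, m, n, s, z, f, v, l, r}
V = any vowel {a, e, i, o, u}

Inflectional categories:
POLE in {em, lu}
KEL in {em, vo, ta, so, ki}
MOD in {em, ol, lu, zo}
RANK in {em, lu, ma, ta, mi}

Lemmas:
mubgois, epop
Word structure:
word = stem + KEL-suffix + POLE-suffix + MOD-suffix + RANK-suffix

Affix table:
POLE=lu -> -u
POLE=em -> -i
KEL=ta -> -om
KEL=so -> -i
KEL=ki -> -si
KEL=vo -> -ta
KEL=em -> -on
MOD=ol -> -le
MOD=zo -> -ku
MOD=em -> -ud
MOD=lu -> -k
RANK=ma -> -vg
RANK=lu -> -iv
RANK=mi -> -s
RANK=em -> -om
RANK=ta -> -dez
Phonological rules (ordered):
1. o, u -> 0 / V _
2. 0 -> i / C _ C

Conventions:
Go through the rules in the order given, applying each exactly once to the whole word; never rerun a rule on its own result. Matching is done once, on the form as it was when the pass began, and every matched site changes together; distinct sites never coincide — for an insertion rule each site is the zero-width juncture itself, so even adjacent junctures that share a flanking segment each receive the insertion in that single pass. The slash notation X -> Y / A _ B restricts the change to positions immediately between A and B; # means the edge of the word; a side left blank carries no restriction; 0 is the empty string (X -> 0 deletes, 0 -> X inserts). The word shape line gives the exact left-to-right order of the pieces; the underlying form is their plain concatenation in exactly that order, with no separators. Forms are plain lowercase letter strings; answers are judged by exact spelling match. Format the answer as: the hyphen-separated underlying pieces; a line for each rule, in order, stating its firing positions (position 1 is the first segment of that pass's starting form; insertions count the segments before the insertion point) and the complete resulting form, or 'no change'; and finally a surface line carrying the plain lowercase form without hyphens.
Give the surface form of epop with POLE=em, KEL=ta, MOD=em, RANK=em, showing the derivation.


underlying: epop-om-i-ud-om
1. o, u -> 0 / V _: fires at position(s) 8: epopomidom
2. 0 -> i / C _ C: no change
surface: epopomidom


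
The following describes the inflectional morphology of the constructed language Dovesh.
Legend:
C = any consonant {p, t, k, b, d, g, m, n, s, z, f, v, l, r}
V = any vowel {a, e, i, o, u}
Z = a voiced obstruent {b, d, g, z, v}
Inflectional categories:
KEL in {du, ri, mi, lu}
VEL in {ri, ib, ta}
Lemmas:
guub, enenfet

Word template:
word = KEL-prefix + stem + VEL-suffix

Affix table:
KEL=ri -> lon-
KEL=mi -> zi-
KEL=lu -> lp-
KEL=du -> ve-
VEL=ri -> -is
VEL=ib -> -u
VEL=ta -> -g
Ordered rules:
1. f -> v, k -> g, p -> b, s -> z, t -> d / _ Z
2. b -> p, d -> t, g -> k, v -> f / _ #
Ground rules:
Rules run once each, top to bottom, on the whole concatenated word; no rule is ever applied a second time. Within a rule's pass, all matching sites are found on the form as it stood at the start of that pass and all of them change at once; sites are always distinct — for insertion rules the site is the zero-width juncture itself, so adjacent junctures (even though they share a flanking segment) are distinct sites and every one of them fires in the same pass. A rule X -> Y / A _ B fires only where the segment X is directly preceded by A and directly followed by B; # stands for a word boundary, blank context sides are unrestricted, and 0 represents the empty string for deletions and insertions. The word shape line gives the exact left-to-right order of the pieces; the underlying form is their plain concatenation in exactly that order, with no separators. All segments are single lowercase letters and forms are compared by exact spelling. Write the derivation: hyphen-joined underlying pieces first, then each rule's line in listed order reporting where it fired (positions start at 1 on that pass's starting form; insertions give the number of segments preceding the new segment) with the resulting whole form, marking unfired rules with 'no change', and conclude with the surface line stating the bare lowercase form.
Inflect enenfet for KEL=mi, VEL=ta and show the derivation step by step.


underlying: zi-enenfet-g
1. f -> v, k -> g, p -> b, s -> z, t -> d / _ Z: fires at position(s) 9: zienenfedg
2. b -> p, d -> t, g -> k, v -> f / _ #: fires at position(s) 10: zienenfedk
surface: zienenfedk


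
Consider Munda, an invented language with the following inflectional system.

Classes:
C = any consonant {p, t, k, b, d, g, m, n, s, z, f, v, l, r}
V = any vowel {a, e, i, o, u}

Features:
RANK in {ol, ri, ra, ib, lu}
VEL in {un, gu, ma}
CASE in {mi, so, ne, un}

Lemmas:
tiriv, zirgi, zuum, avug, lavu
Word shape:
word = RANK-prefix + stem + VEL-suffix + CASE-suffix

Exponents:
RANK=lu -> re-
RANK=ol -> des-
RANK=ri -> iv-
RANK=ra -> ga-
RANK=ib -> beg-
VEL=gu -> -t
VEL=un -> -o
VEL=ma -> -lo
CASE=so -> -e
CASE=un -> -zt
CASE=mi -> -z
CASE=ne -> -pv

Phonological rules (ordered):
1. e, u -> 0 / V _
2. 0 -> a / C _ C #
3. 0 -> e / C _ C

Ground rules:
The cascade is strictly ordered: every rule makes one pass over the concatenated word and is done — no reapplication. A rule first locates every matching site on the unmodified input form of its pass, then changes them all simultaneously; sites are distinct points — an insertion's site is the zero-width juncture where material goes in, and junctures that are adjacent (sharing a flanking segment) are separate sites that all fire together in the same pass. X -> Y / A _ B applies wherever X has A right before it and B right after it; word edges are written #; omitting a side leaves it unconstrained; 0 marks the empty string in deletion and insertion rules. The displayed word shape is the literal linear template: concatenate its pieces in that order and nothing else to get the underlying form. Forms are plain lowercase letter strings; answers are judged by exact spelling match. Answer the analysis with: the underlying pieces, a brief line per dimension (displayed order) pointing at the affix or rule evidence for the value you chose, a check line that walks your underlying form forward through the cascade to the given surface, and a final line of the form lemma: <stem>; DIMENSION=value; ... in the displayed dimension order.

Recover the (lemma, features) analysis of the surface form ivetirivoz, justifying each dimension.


underlying: iv-tiriv-o-z
RANK=ri - signalled by the affix iv-
VEL=un - signalled by the affix -o
CASE=mi - signalled by the affix -z
check: ivtirivoz -> ivtirivoz -> ivtirivoz -> ivetirivoz
lemma: tiriv; RANK=ri; VEL=un; CASE=mi


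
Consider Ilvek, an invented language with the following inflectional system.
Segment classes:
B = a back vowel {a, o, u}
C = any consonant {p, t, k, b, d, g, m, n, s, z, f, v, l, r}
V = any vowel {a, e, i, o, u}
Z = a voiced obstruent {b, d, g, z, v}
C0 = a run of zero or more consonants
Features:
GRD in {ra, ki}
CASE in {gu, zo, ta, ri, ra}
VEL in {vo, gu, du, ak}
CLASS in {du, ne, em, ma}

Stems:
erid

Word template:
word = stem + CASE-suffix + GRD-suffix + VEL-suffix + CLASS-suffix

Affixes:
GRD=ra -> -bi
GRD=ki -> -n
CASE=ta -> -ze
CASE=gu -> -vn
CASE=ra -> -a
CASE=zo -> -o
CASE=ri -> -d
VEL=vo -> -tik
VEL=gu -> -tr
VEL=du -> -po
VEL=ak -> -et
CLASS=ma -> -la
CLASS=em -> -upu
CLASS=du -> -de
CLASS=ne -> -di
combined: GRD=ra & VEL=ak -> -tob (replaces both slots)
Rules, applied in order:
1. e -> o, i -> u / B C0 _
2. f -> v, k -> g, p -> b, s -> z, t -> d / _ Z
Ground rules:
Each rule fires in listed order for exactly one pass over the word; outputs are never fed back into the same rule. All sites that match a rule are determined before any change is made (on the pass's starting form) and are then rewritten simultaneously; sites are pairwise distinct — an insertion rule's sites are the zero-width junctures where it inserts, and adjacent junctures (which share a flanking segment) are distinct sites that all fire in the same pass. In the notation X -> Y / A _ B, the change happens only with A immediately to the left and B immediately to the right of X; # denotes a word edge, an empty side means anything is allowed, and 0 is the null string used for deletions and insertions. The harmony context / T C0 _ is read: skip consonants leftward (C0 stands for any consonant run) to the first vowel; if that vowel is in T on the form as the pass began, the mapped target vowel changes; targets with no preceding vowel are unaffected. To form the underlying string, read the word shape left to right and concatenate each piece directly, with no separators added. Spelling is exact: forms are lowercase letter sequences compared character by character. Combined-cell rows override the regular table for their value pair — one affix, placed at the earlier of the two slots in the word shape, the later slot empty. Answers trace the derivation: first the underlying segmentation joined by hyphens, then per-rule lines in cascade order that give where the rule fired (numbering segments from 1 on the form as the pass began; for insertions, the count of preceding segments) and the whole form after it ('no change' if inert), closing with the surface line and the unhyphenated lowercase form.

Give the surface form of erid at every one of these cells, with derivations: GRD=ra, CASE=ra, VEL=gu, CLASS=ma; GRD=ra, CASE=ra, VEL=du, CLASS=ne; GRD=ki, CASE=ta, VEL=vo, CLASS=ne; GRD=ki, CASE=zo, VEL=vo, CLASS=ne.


cell GRD=ra, CASE=ra, VEL=gu, CLASS=ma:
underlying: erid-a-bi-tr-la
1. e -> o, i -> u / B C0 _: fires at position(s) 7: eridabutrla
2. f -> v, k -> g, p -> b, s -> z, t -> d / _ Z: no change
surface: eridabutrla

cell GRD=ra, CASE=ra, VEL=du, CLASS=ne:
underlying: erid-a-bi-po-di
1. e -> o, i -> u / B C0 _: fires at position(s) 7, 11: eridabupodu
2. f -> v, k -> g, p -> b, s -> z, t -> d / _ Z: no change
surface: eridabupodu

cell GRD=ki, CASE=ta, VEL=vo, CLASS=ne:
underlying: erid-ze-n-tik-di
1. e -> o, i -> u / B C0 _: no change
2. f -> v, k -> g, p -> b, s -> z, t -> d / _ Z: fires at position(s) 10: eridzentigdi
surface: eridzentigdi

cell GRD=ki, CASE=zo, VEL=vo, CLASS=ne:
underlying: erid-o-n-tik-di
1. e -> o, i -> u / B C0 _: fires at position(s) 8: eridontukdi
2. f -> v, k -> g, p -> b, s -> z, t -> d / _ Z: fires at position(s) 9: eridontugdi
surface: eridontugdi


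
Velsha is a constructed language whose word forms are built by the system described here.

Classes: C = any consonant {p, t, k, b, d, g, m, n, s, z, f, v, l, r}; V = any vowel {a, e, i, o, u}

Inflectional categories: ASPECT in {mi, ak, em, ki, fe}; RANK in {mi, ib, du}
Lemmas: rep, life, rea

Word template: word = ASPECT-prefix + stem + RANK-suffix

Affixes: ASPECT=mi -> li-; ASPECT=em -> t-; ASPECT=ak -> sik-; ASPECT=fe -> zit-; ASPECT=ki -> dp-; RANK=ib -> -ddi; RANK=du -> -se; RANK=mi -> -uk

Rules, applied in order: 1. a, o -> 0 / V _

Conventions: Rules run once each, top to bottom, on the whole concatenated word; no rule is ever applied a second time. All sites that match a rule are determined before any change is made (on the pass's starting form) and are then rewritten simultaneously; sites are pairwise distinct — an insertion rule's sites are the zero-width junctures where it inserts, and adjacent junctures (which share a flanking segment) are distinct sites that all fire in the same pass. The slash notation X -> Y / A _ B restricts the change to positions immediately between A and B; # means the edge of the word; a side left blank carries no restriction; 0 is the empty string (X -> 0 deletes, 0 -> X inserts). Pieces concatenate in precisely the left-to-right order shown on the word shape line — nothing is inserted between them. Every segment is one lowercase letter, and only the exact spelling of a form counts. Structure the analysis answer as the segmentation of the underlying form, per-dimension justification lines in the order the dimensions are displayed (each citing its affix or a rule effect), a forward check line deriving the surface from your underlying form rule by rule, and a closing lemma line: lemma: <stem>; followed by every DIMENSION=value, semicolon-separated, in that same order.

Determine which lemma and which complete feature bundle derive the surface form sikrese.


underlying: sik-rea-se
ASPECT=ak - signalled by the affix sik-
RANK=du - signalled by the affix -se
check: sikrease -> sikrese
lemma: rea; ASPECT=ak; RANK=du


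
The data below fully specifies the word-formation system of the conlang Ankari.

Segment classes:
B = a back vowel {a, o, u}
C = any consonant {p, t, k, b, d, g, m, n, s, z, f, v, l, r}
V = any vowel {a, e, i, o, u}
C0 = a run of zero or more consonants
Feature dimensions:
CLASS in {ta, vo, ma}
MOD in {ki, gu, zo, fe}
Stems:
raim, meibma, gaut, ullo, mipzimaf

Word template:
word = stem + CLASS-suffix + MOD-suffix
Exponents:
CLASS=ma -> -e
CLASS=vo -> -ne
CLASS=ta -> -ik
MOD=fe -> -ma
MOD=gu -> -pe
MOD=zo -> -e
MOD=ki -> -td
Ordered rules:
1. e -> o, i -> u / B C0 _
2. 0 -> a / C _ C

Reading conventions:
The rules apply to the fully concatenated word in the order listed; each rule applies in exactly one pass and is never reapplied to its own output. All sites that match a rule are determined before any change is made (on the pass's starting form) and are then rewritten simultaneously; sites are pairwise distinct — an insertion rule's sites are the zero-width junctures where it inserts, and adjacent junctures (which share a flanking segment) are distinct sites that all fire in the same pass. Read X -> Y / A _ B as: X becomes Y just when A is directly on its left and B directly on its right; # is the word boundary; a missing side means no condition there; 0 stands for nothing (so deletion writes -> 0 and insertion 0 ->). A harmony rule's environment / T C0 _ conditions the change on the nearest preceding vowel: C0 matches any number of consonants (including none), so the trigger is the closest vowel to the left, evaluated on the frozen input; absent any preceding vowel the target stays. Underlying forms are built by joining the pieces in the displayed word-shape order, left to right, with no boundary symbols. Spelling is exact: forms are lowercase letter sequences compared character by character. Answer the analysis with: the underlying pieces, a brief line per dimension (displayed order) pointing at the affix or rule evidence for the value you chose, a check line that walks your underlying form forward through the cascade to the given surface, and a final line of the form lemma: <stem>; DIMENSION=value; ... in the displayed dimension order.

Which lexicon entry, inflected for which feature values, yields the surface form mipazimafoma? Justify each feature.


underlying: mipzimaf-e-ma
CLASS=ma - signalled by the affix -e
MOD=fe - signalled by the affix -ma
check: mipzimafema -> mipzimafoma -> mipazimafoma
lemma: mipzimaf; CLASS=ma; MOD=fe


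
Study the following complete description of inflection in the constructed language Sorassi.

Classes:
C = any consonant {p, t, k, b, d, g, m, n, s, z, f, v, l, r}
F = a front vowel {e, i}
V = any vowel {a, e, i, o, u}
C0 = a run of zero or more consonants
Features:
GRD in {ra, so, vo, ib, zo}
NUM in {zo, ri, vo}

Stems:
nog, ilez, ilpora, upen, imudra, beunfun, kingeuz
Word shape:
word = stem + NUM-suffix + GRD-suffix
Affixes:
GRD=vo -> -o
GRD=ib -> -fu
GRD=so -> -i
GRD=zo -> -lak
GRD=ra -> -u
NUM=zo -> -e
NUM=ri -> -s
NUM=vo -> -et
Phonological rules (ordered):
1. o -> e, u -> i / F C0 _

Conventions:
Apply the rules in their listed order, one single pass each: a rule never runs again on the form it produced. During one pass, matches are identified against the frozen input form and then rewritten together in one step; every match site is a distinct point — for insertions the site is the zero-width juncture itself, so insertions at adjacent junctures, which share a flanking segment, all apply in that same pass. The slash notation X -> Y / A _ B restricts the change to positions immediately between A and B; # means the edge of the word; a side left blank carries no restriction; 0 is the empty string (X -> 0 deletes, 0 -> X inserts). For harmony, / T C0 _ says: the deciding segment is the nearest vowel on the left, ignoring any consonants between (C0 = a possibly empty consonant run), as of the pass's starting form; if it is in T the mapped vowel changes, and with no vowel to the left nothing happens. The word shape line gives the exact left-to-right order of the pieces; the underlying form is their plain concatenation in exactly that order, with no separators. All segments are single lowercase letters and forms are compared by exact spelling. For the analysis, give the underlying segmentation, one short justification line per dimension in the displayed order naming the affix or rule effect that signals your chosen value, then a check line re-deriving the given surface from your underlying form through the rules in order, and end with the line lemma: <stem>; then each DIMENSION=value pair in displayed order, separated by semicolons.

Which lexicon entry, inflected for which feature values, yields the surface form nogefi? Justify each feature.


underlying: nog-e-fu
GRD=ib - signalled by the affix -fu
NUM=zo - signalled by the affix -e
check: nogefu -> nogefi
lemma: nog; GRD=ib; NUM=zo


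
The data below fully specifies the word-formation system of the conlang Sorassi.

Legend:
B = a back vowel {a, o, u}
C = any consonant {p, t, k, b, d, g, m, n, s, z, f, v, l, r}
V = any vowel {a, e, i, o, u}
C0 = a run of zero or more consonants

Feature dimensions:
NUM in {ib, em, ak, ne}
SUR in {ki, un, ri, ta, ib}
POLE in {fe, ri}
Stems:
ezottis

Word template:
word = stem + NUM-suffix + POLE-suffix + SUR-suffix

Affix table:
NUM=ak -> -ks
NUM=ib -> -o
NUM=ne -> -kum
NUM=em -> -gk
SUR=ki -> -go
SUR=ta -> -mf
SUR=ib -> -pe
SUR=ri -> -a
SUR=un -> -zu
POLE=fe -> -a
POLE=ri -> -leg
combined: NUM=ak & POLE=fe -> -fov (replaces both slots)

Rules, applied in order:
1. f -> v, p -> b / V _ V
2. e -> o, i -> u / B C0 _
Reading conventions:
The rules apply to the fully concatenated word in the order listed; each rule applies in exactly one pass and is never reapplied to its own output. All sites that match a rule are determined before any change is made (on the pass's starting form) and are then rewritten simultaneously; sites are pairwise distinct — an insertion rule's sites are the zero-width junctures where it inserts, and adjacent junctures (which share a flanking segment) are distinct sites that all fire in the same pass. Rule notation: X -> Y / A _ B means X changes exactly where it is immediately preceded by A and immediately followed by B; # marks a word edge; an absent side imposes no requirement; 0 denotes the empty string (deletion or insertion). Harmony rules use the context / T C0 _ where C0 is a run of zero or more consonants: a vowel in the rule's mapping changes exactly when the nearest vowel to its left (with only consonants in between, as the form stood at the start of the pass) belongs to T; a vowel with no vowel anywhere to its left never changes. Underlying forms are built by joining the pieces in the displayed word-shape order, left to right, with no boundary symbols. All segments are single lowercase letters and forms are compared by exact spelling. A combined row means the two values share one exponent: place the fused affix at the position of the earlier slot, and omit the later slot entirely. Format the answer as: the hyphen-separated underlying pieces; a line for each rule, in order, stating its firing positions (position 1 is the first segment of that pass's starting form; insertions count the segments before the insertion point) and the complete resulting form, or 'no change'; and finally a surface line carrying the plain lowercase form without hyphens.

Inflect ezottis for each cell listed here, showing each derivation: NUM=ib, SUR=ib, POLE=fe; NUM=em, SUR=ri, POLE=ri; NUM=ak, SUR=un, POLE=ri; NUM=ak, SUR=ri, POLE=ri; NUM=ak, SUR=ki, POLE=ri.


cell NUM=ib, SUR=ib, POLE=fe:
underlying: ezottis-o-a-pe
1. f -> v, p -> b / V _ V: fires at position(s) 10: ezottisoabe
2. e -> o, i -> u / B C0 _: fires at position(s) 6, 11: ezottusoabo
surface: ezottusoabo

cell NUM=em, SUR=ri, POLE=ri:
underlying: ezottis-gk-leg-a
1. f -> v, p -> b / V _ V: no change
2. e -> o, i -> u / B C0 _: fires at position(s) 6: ezottusgklega
surface: ezottusgklega

cell NUM=ak, SUR=un, POLE=ri:
underlying: ezottis-ks-leg-zu
1. f -> v, p -> b / V _ V: no change
2. e -> o, i -> u / B C0 _: fires at position(s) 6: ezottuskslegzu
surface: ezottuskslegzu

cell NUM=ak, SUR=ri, POLE=ri:
underlying: ezottis-ks-leg-a
1. f -> v, p -> b / V _ V: no change
2. e -> o, i -> u / B C0 _: fires at position(s) 6: ezottuskslega
surface: ezottuskslega

cell NUM=ak, SUR=ki, POLE=ri:
underlying: ezottis-ks-leg-go
1. f -> v, p -> b / V _ V: no change
2. e -> o, i -> u / B C0 _: fires at position(s) 6: ezottusksleggo
surface: ezottusksleggo


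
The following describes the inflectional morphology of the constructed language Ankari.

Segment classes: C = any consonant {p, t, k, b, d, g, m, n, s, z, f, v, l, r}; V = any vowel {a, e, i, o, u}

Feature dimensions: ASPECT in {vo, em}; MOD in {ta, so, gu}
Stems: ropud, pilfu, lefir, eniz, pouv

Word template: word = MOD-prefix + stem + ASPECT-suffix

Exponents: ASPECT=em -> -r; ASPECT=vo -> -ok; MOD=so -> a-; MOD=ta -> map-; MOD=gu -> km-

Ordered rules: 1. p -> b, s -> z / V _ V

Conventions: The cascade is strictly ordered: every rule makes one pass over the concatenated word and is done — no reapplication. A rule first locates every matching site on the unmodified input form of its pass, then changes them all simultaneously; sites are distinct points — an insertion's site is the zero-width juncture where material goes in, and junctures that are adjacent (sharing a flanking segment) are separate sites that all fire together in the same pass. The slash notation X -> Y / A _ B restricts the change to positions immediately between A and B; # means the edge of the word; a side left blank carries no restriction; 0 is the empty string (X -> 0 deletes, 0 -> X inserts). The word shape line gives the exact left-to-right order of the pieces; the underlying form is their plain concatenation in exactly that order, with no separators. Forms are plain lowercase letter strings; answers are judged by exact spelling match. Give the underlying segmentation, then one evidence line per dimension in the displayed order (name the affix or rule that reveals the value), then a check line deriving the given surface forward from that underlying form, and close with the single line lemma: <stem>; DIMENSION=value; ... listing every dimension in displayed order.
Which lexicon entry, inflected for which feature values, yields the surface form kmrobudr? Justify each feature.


underlying: km-ropud-r
ASPECT=em - signalled by the affix -r
MOD=gu - signalled by the affix km-
check: kmropudr -> kmrobudr
lemma: ropud; ASPECT=em; MOD=gu


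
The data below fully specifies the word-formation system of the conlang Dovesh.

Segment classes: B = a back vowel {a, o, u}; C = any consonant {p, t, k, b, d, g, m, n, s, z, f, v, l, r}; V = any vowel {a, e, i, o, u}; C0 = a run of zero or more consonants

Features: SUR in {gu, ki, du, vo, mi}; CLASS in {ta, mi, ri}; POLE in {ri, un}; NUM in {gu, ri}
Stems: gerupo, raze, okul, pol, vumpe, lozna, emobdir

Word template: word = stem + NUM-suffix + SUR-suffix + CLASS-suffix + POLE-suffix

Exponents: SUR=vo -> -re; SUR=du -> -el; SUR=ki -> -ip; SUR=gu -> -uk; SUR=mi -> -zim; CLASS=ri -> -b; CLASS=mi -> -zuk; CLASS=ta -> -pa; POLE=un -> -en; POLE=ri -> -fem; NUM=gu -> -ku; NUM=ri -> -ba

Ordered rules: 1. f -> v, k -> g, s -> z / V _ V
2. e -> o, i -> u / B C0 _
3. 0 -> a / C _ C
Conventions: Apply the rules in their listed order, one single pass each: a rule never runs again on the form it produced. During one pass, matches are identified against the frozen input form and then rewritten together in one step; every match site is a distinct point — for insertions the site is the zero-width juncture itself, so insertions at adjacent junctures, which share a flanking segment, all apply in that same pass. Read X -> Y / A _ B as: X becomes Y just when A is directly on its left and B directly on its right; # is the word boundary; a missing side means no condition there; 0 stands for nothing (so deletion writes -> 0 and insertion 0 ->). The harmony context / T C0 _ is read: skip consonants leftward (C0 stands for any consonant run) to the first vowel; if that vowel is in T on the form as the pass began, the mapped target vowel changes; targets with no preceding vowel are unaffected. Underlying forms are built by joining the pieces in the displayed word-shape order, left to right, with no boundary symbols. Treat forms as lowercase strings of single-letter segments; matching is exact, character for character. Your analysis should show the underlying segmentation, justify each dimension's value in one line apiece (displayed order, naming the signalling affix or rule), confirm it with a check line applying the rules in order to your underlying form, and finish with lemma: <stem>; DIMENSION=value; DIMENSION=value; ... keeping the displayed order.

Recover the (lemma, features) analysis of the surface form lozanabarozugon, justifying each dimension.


underlying: lozna-ba-re-zuk-en
SUR=vo - signalled by the affix -re
CLASS=mi - signalled by the affix -zuk
POLE=un - signalled by the affix -en
NUM=ri - signalled by the affix -ba
check: loznabarezuken -> loznabarezugen -> loznabarozugon -> lozanabarozugon
lemma: lozna; SUR=vo; CLASS=mi; POLE=un; NUM=ri


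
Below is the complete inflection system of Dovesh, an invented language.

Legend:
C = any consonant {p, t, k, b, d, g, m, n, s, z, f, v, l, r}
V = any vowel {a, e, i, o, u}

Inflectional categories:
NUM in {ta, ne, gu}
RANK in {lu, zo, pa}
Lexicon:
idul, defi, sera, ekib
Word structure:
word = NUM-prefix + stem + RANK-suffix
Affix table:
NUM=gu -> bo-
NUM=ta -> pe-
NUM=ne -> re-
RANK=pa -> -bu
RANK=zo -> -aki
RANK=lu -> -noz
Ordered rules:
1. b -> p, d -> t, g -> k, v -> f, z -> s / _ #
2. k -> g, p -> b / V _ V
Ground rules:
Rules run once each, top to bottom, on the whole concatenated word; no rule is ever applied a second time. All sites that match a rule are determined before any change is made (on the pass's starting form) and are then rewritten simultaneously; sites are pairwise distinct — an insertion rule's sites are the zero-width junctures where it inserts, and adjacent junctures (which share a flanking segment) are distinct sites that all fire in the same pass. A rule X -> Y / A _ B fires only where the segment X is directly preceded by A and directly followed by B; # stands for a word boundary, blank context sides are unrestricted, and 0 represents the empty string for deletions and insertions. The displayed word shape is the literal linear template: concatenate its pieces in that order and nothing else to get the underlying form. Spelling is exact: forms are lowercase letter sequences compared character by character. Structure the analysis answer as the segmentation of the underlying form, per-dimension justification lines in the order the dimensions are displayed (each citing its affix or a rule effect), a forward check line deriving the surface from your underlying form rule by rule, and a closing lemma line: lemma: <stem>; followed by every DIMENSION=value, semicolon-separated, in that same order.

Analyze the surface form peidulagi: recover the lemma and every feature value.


underlying: pe-idul-aki
NUM=ta - signalled by the affix pe-
RANK=zo - signalled by the affix -aki
check: peidulaki -> peidulaki -> peidulagi
lemma: idul; NUM=ta; RANK=zo


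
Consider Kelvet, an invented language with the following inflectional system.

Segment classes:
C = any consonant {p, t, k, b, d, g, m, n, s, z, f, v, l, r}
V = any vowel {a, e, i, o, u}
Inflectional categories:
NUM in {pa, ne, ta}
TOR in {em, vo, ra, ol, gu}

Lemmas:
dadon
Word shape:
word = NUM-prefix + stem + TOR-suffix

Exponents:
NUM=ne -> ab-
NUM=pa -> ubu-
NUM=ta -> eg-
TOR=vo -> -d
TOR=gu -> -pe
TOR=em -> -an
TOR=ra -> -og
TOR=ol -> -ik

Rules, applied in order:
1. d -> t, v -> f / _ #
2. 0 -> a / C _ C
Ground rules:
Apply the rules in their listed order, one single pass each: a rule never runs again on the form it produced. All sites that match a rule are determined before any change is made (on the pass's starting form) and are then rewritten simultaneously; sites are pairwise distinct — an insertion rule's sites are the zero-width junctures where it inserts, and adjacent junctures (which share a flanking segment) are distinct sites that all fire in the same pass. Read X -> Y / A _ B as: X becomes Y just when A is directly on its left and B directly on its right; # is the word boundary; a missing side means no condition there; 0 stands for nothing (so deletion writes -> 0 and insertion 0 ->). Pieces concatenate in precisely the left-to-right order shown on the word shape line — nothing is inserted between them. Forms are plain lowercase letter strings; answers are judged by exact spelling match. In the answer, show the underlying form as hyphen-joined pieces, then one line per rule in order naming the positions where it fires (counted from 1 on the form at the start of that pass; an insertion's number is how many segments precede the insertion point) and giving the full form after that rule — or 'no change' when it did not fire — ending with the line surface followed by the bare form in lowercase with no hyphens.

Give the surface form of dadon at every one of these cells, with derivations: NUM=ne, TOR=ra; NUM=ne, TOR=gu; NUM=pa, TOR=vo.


cell NUM=ne, TOR=ra:
underlying: ab-dadon-og
1. d -> t, v -> f / _ #: no change
2. 0 -> a / C _ C: inserts after position(s) 2: abadadonog
surface: abadadonog

cell NUM=ne, TOR=gu:
underlying: ab-dadon-pe
1. d -> t, v -> f / _ #: no change
2. 0 -> a / C _ C: inserts after position(s) 2, 7: abadadonape
surface: abadadonape

cell NUM=pa, TOR=vo:
underlying: ubu-dadon-d
1. d -> t, v -> f / _ #: fires at position(s) 9: ubudadont
2. 0 -> a / C _ C: inserts after position(s) 8: ubudadonat
surface: ubudadonat


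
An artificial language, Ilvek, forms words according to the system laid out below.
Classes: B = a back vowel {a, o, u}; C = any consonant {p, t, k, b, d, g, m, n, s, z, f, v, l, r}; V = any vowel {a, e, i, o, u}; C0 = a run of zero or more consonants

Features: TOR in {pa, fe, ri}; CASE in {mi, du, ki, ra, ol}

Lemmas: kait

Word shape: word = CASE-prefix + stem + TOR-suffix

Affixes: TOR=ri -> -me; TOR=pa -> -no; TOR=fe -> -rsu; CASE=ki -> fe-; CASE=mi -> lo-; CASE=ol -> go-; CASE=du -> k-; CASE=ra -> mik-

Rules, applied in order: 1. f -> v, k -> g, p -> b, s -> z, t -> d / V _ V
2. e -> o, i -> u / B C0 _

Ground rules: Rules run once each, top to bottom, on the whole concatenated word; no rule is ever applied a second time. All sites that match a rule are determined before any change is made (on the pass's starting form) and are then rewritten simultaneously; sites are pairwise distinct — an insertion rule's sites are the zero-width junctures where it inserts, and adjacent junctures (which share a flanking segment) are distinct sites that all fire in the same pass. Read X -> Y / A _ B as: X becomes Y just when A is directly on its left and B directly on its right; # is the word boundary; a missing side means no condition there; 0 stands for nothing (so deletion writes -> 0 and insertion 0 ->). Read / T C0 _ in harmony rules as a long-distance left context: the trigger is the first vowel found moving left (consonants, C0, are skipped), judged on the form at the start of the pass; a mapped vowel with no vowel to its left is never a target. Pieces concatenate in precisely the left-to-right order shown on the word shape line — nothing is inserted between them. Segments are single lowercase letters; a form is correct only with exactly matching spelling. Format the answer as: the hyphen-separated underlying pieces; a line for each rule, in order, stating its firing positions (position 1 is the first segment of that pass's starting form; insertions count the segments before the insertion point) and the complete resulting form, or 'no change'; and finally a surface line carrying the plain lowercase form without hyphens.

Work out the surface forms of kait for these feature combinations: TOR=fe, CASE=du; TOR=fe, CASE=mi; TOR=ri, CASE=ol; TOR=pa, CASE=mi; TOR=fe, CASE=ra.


cell TOR=fe, CASE=du:
underlying: k-kait-rsu
1. f -> v, k -> g, p -> b, s -> z, t -> d / V _ V: no change
2. e -> o, i -> u / B C0 _: fires at position(s) 4: kkautrsu
surface: kkautrsu

cell TOR=fe, CASE=mi:
underlying: lo-kait-rsu
1. f -> v, k -> g, p -> b, s -> z, t -> d / V _ V: fires at position(s) 3: logaitrsu
2. e -> o, i -> u / B C0 _: fires at position(s) 5: logautrsu
surface: logautrsu

cell TOR=ri, CASE=ol:
underlying: go-kait-me
1. f -> v, k -> g, p -> b, s -> z, t -> d / V _ V: fires at position(s) 3: gogaitme
2. e -> o, i -> u / B C0 _: fires at position(s) 5: gogautme
surface: gogautme

cell TOR=pa, CASE=mi:
underlying: lo-kait-no
1. f -> v, k -> g, p -> b, s -> z, t -> d / V _ V: fires at position(s) 3: logaitno
2. e -> o, i -> u / B C0 _: fires at position(s) 5: logautno
surface: logautno

cell TOR=fe, CASE=ra:
underlying: mik-kait-rsu
1. f -> v, k -> g, p -> b, s -> z, t -> d / V _ V: no change
2. e -> o, i -> u / B C0 _: fires at position(s) 6: mikkautrsu
surface: mikkautrsu


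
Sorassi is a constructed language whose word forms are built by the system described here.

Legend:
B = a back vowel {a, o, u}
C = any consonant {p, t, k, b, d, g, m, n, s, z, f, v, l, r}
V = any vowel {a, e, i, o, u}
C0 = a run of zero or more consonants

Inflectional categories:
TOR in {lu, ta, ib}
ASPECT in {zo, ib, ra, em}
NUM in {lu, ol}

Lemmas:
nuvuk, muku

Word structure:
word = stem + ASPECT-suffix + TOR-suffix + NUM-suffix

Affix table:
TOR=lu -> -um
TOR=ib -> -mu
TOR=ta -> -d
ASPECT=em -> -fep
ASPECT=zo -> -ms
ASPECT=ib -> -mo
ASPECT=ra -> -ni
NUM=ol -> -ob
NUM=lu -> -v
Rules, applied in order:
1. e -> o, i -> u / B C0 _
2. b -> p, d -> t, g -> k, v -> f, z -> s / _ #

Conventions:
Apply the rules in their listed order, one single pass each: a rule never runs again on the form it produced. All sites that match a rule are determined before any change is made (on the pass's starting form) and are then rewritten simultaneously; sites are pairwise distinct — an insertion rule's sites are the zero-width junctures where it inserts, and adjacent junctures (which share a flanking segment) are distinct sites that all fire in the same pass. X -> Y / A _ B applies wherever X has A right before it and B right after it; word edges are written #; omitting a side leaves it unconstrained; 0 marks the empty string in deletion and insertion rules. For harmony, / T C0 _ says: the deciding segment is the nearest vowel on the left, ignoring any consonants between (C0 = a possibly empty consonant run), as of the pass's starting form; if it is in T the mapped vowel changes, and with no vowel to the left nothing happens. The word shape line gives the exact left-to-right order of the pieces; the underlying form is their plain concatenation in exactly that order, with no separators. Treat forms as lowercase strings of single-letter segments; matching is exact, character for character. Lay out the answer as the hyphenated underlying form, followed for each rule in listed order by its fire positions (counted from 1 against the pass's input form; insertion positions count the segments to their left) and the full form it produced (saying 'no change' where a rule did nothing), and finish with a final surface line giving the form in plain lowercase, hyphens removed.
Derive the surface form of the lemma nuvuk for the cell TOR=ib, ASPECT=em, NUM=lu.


underlying: nuvuk-fep-mu-v
1. e -> o, i -> u / B C0 _: fires at position(s) 7: nuvukfopmuv
2. b -> p, d -> t, g -> k, v -> f, z -> s / _ #: fires at position(s) 11: nuvukfopmuf
surface: nuvukfopmuf


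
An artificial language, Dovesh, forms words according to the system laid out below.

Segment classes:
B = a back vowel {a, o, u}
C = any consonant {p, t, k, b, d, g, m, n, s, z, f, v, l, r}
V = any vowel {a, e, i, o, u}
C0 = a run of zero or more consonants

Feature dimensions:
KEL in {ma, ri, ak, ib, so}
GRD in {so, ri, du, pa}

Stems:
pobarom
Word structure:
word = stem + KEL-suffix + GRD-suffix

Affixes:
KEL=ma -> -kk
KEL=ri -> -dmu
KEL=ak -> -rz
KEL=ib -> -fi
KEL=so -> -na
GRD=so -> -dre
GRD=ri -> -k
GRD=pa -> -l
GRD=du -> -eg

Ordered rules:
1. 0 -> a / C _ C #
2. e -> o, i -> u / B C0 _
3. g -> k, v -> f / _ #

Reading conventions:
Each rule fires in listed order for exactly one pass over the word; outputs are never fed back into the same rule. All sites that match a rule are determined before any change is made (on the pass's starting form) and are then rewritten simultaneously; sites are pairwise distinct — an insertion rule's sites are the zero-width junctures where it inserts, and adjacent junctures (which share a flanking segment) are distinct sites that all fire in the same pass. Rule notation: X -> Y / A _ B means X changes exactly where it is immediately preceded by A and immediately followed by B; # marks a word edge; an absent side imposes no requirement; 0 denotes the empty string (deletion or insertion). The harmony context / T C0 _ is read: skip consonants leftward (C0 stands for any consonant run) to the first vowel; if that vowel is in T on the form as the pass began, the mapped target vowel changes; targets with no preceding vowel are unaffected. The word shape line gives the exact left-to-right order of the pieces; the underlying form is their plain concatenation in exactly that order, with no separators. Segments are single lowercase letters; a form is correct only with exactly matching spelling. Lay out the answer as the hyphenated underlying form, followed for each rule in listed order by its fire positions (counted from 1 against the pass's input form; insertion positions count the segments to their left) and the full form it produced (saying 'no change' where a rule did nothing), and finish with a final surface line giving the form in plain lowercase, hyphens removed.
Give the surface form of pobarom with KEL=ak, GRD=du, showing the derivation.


underlying: pobarom-rz-eg
1. 0 -> a / C _ C #: no change
2. e -> o, i -> u / B C0 _: fires at position(s) 10: pobaromrzog
3. g -> k, v -> f / _ #: fires at position(s) 11: pobaromrzok
surface: pobaromrzok


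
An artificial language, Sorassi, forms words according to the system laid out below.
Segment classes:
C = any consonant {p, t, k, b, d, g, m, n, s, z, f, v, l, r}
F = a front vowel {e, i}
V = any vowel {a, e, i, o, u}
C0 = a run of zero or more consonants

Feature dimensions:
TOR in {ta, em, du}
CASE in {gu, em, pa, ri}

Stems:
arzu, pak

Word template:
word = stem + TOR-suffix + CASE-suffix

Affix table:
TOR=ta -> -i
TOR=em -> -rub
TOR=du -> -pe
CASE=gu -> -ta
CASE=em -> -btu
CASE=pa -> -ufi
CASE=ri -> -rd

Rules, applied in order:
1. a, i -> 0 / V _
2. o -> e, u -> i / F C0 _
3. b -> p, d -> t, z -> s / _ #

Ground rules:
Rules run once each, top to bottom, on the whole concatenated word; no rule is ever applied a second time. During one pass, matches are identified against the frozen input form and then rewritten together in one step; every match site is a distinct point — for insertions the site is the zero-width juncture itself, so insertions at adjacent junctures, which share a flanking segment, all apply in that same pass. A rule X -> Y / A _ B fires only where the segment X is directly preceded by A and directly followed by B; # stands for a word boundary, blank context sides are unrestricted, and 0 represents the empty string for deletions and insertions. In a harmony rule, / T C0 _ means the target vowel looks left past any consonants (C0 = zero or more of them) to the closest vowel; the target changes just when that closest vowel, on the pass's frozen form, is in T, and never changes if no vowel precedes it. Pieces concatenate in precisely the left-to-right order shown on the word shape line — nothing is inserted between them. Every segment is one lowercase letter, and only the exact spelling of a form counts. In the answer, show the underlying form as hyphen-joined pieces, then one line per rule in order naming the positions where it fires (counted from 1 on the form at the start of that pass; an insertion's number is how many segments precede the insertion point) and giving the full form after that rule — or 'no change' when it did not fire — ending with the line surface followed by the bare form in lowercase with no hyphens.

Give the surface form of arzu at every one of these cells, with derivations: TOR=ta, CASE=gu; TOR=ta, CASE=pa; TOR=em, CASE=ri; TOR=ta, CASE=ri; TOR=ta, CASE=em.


cell TOR=ta, CASE=gu:
underlying: arzu-i-ta
1. a, i -> 0 / V _: fires at position(s) 5: arzuta
2. o -> e, u -> i / F C0 _: no change
3. b -> p, d -> t, z -> s / _ #: no change
surface: arzuta

cell TOR=ta, CASE=pa:
underlying: arzu-i-ufi
1. a, i -> 0 / V _: fires at position(s) 5: arzuufi
2. o -> e, u -> i / F C0 _: no change
3. b -> p, d -> t, z -> s / _ #: no change
surface: arzuufi

cell TOR=em, CASE=ri:
underlying: arzu-rub-rd
1. a, i -> 0 / V _: no change
2. o -> e, u -> i / F C0 _: no change
3. b -> p, d -> t, z -> s / _ #: fires at position(s) 9: arzurubrt
surface: arzurubrt

cell TOR=ta, CASE=ri:
underlying: arzu-i-rd
1. a, i -> 0 / V _: fires at position(s) 5: arzurd
2. o -> e, u -> i / F C0 _: no change
3. b -> p, d -> t, z -> s / _ #: fires at position(s) 6: arzurt
surface: arzurt

cell TOR=ta, CASE=em:
underlying: arzu-i-btu
1. a, i -> 0 / V _: fires at position(s) 5: arzubtu
2. o -> e, u -> i / F C0 _: no change
3. b -> p, d -> t, z -> s / _ #: no change
surface: arzubtu
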